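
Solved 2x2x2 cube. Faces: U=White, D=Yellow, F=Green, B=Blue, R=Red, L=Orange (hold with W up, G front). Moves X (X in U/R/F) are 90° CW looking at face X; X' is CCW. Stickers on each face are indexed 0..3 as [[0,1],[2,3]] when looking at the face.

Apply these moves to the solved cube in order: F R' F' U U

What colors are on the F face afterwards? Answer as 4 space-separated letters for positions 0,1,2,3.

Answer: Y B G G

Derivation:
After move 1 (F): F=GGGG U=WWOO R=WRWR D=RRYY L=OYOY
After move 2 (R'): R=RRWW U=WBOB F=GWGO D=RGYG B=YBRB
After move 3 (F'): F=WOGG U=WBRW R=GRRW D=YYYG L=OBOO
After move 4 (U): U=RWWB F=GRGG R=YBRW B=OBRB L=WOOO
After move 5 (U): U=WRBW F=YBGG R=OBRW B=WORB L=GROO
Query: F face = YBGG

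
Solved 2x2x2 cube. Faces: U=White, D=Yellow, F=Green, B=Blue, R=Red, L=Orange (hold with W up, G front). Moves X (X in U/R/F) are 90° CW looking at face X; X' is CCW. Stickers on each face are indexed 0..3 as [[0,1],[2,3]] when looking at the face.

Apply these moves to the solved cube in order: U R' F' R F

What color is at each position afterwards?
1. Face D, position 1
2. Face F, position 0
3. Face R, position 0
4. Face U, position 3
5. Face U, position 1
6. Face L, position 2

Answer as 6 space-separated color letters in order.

Answer: Y R B O W O

Derivation:
After move 1 (U): U=WWWW F=RRGG R=BBRR B=OOBB L=GGOO
After move 2 (R'): R=BRBR U=WBWO F=RWGW D=YRYG B=YOYB
After move 3 (F'): F=WWRG U=WBBB R=RRYR D=GOYG L=GOOW
After move 4 (R): R=YRRR U=WWBG F=WORG D=GYYY B=BOBB
After move 5 (F): F=RWGO U=WWWO R=BRGR D=RYYY L=GGOY
Query 1: D[1] = Y
Query 2: F[0] = R
Query 3: R[0] = B
Query 4: U[3] = O
Query 5: U[1] = W
Query 6: L[2] = O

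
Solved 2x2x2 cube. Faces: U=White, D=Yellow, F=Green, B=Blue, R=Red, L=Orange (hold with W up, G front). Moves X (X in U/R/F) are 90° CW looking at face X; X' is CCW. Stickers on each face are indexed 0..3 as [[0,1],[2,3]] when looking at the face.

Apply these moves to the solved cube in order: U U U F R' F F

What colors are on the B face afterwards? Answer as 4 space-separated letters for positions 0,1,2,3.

Answer: Y R G B

Derivation:
After move 1 (U): U=WWWW F=RRGG R=BBRR B=OOBB L=GGOO
After move 2 (U): U=WWWW F=BBGG R=OORR B=GGBB L=RROO
After move 3 (U): U=WWWW F=OOGG R=GGRR B=RRBB L=BBOO
After move 4 (F): F=GOGO U=WWOB R=WGWR D=RGYY L=BYOY
After move 5 (R'): R=GRWW U=WBOR F=GWGB D=ROYO B=YRGB
After move 6 (F): F=GGBW U=WBYY R=ORRW D=WGYO L=BROO
After move 7 (F): F=BGWG U=WBOR R=YRYW D=ROYO L=BWOG
Query: B face = YRGB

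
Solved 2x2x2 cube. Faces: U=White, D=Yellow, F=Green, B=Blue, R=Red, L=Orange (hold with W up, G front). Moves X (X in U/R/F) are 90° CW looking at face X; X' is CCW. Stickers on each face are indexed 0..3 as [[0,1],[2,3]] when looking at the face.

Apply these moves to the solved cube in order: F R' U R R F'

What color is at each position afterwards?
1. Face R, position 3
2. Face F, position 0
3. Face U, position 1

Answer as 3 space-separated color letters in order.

After move 1 (F): F=GGGG U=WWOO R=WRWR D=RRYY L=OYOY
After move 2 (R'): R=RRWW U=WBOB F=GWGO D=RGYG B=YBRB
After move 3 (U): U=OWBB F=RRGO R=YBWW B=OYRB L=GWOY
After move 4 (R): R=WYWB U=ORBO F=RGGG D=RRYO B=BYWB
After move 5 (R): R=WWBY U=OGBG F=RRGO D=RWYB B=OYRB
After move 6 (F'): F=RORG U=OGWB R=WWRY D=WYYB L=GGOB
Query 1: R[3] = Y
Query 2: F[0] = R
Query 3: U[1] = G

Answer: Y R G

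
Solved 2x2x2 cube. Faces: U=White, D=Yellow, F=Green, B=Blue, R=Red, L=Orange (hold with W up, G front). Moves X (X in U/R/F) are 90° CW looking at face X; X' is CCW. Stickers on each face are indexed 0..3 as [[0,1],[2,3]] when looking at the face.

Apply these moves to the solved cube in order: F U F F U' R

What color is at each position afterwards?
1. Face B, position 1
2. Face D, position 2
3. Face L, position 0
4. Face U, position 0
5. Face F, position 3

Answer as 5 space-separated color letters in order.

After move 1 (F): F=GGGG U=WWOO R=WRWR D=RRYY L=OYOY
After move 2 (U): U=OWOW F=WRGG R=BBWR B=OYBB L=GGOY
After move 3 (F): F=GWGR U=OWYG R=OBWR D=WBYY L=GROR
After move 4 (F): F=GGRW U=OWRR R=YBGR D=WOYY L=GWOB
After move 5 (U'): U=WROR F=GWRW R=GGGR B=YBBB L=OYOB
After move 6 (R): R=GGRG U=WWOW F=GORY D=WBYY B=RBRB
Query 1: B[1] = B
Query 2: D[2] = Y
Query 3: L[0] = O
Query 4: U[0] = W
Query 5: F[3] = Y

Answer: B Y O W Y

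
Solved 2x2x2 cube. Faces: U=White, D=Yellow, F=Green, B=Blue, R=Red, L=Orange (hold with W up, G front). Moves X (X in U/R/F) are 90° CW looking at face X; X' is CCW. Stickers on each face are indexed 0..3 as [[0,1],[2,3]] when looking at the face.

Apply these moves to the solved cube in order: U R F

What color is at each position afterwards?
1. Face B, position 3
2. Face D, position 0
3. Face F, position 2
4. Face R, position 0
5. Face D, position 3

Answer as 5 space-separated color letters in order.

After move 1 (U): U=WWWW F=RRGG R=BBRR B=OOBB L=GGOO
After move 2 (R): R=RBRB U=WRWG F=RYGY D=YBYO B=WOWB
After move 3 (F): F=GRYY U=WROG R=WBGB D=RRYO L=GYOB
Query 1: B[3] = B
Query 2: D[0] = R
Query 3: F[2] = Y
Query 4: R[0] = W
Query 5: D[3] = O

Answer: B R Y W O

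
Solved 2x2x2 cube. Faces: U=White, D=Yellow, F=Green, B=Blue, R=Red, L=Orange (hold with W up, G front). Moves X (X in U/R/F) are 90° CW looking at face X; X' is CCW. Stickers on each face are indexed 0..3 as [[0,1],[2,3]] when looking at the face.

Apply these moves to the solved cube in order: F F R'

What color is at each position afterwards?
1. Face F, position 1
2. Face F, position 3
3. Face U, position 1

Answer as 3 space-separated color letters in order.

After move 1 (F): F=GGGG U=WWOO R=WRWR D=RRYY L=OYOY
After move 2 (F): F=GGGG U=WWYY R=OROR D=WWYY L=OROR
After move 3 (R'): R=RROO U=WBYB F=GWGY D=WGYG B=YBWB
Query 1: F[1] = W
Query 2: F[3] = Y
Query 3: U[1] = B

Answer: W Y B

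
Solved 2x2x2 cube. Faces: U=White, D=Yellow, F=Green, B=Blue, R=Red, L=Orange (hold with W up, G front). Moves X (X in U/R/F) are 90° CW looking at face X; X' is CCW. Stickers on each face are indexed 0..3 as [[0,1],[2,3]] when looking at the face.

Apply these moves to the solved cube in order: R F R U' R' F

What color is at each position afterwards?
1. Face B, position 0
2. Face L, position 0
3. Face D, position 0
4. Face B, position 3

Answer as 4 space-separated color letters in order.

After move 1 (R): R=RRRR U=WGWG F=GYGY D=YBYB B=WBWB
After move 2 (F): F=GGYY U=WGOO R=WRGR D=RRYB L=OYOB
After move 3 (R): R=GWRR U=WGOY F=GRYB D=RWYW B=OBGB
After move 4 (U'): U=GYWO F=OYYB R=GRRR B=GWGB L=OBOB
After move 5 (R'): R=RRGR U=GGWG F=OYYO D=RYYB B=WWWB
After move 6 (F): F=YOOY U=GGBB R=WRGR D=GRYB L=OROY
Query 1: B[0] = W
Query 2: L[0] = O
Query 3: D[0] = G
Query 4: B[3] = B

Answer: W O G B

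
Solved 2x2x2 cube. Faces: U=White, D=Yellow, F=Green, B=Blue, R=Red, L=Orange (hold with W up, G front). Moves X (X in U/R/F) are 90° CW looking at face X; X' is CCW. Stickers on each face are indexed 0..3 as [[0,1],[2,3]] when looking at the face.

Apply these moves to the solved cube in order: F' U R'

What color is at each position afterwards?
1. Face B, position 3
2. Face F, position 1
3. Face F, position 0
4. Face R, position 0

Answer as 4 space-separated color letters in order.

After move 1 (F'): F=GGGG U=WWRR R=YRYR D=OOYY L=OWOW
After move 2 (U): U=RWRW F=YRGG R=BBYR B=OWBB L=GGOW
After move 3 (R'): R=BRBY U=RBRO F=YWGW D=ORYG B=YWOB
Query 1: B[3] = B
Query 2: F[1] = W
Query 3: F[0] = Y
Query 4: R[0] = B

Answer: B W Y B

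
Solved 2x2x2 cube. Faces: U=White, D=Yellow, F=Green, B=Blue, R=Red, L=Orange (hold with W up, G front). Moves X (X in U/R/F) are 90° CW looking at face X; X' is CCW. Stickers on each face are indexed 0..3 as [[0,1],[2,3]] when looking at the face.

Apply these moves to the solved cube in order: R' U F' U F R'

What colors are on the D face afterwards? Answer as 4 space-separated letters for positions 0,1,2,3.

After move 1 (R'): R=RRRR U=WBWB F=GWGW D=YGYG B=YBYB
After move 2 (U): U=WWBB F=RRGW R=YBRR B=OOYB L=GWOO
After move 3 (F'): F=RWRG U=WWYR R=GBYR D=WOYG L=GBOB
After move 4 (U): U=YWRW F=GBRG R=OOYR B=GBYB L=RWOB
After move 5 (F): F=RGGB U=YWBW R=ROWR D=YOYG L=RWOO
After move 6 (R'): R=ORRW U=YYBG F=RWGW D=YGYB B=GBOB
Query: D face = YGYB

Answer: Y G Y B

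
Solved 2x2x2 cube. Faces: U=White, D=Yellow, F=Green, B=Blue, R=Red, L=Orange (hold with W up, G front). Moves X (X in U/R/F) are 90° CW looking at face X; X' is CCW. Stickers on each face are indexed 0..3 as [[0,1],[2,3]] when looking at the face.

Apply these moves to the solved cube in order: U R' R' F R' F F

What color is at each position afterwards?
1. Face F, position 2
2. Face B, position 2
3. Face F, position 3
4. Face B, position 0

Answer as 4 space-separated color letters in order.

Answer: Y R G W

Derivation:
After move 1 (U): U=WWWW F=RRGG R=BBRR B=OOBB L=GGOO
After move 2 (R'): R=BRBR U=WBWO F=RWGW D=YRYG B=YOYB
After move 3 (R'): R=RRBB U=WYWY F=RBGO D=YWYW B=GORB
After move 4 (F): F=GROB U=WYOG R=WRYB D=BRYW L=GYOW
After move 5 (R'): R=RBWY U=WROG F=GYOG D=BRYB B=WORB
After move 6 (F): F=OGGY U=WRWY R=OBGY D=WRYB L=GBOR
After move 7 (F): F=GOYG U=WRRB R=WBYY D=GOYB L=GWOR
Query 1: F[2] = Y
Query 2: B[2] = R
Query 3: F[3] = G
Query 4: B[0] = W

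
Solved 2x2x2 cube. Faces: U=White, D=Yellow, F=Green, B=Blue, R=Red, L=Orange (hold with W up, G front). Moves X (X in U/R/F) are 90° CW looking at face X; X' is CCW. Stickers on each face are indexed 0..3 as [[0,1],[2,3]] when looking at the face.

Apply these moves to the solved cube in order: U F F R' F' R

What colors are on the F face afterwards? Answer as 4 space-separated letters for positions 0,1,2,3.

After move 1 (U): U=WWWW F=RRGG R=BBRR B=OOBB L=GGOO
After move 2 (F): F=GRGR U=WWOG R=WBWR D=RBYY L=GYOY
After move 3 (F): F=GGRR U=WWYY R=OBGR D=WWYY L=GROB
After move 4 (R'): R=BROG U=WBYO F=GWRY D=WGYR B=YOWB
After move 5 (F'): F=WYGR U=WBBO R=GRWG D=RBYR L=GOOY
After move 6 (R): R=WGGR U=WYBR F=WBGR D=RWYY B=OOBB
Query: F face = WBGR

Answer: W B G R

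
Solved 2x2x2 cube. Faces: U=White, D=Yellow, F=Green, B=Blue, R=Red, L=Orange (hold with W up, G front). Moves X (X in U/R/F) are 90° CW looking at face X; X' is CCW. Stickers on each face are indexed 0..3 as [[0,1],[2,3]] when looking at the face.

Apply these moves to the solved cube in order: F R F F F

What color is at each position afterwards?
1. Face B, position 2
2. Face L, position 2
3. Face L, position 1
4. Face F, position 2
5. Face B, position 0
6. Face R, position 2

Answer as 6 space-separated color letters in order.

Answer: W O G G O R

Derivation:
After move 1 (F): F=GGGG U=WWOO R=WRWR D=RRYY L=OYOY
After move 2 (R): R=WWRR U=WGOG F=GRGY D=RBYB B=OBWB
After move 3 (F): F=GGYR U=WGYY R=OWGR D=RWYB L=OROB
After move 4 (F): F=YGRG U=WGBR R=YWYR D=GOYB L=OROW
After move 5 (F): F=RYGG U=WGWR R=BWRR D=YYYB L=OGOO
Query 1: B[2] = W
Query 2: L[2] = O
Query 3: L[1] = G
Query 4: F[2] = G
Query 5: B[0] = O
Query 6: R[2] = R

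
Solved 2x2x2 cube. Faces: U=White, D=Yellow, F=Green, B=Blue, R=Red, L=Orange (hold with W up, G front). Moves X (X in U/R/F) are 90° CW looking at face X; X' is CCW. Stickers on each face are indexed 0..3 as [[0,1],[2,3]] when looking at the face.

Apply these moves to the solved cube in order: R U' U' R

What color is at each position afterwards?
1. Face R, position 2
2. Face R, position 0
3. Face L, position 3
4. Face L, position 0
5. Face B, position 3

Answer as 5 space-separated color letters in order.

Answer: R R O R B

Derivation:
After move 1 (R): R=RRRR U=WGWG F=GYGY D=YBYB B=WBWB
After move 2 (U'): U=GGWW F=OOGY R=GYRR B=RRWB L=WBOO
After move 3 (U'): U=GWGW F=WBGY R=OORR B=GYWB L=RROO
After move 4 (R): R=RORO U=GBGY F=WBGB D=YWYG B=WYWB
Query 1: R[2] = R
Query 2: R[0] = R
Query 3: L[3] = O
Query 4: L[0] = R
Query 5: B[3] = B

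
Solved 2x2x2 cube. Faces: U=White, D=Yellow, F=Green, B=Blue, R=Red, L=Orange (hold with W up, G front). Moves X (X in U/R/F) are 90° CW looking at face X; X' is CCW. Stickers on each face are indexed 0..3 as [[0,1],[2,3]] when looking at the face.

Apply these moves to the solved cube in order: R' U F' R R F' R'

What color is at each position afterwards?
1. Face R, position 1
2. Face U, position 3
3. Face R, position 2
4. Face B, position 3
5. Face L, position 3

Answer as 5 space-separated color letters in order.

Answer: G G W B Y

Derivation:
After move 1 (R'): R=RRRR U=WBWB F=GWGW D=YGYG B=YBYB
After move 2 (U): U=WWBB F=RRGW R=YBRR B=OOYB L=GWOO
After move 3 (F'): F=RWRG U=WWYR R=GBYR D=WOYG L=GBOB
After move 4 (R): R=YGRB U=WWYG F=RORG D=WYYO B=ROWB
After move 5 (R): R=RYBG U=WOYG F=RYRO D=WWYR B=GOWB
After move 6 (F'): F=YORR U=WORB R=WYWG D=BBYR L=GGOY
After move 7 (R'): R=YGWW U=WWRG F=YORB D=BOYR B=ROBB
Query 1: R[1] = G
Query 2: U[3] = G
Query 3: R[2] = W
Query 4: B[3] = B
Query 5: L[3] = Y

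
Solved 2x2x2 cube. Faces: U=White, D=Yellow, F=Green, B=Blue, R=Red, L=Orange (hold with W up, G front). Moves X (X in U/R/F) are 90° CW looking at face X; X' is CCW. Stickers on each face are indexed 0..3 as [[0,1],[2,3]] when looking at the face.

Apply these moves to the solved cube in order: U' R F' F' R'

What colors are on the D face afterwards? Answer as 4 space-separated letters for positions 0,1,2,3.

Answer: G G Y O

Derivation:
After move 1 (U'): U=WWWW F=OOGG R=GGRR B=RRBB L=BBOO
After move 2 (R): R=RGRG U=WOWG F=OYGY D=YBYR B=WRWB
After move 3 (F'): F=YYOG U=WORR R=BGYG D=BOYR L=BGOW
After move 4 (F'): F=YGYO U=WOBY R=OGBG D=GWYR L=BROR
After move 5 (R'): R=GGOB U=WWBW F=YOYY D=GGYO B=RRWB
Query: D face = GGYO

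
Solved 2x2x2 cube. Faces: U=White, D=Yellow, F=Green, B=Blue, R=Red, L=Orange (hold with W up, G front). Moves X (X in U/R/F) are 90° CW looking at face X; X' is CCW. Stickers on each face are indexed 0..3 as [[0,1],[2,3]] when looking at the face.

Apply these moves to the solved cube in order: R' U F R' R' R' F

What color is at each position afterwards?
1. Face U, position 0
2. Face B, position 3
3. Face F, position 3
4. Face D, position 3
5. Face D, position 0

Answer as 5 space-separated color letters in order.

After move 1 (R'): R=RRRR U=WBWB F=GWGW D=YGYG B=YBYB
After move 2 (U): U=WWBB F=RRGW R=YBRR B=OOYB L=GWOO
After move 3 (F): F=GRWR U=WWOW R=BBBR D=RYYG L=GYOG
After move 4 (R'): R=BRBB U=WYOO F=GWWW D=RRYR B=GOYB
After move 5 (R'): R=RBBB U=WYOG F=GYWO D=RWYW B=RORB
After move 6 (R'): R=BBRB U=WROR F=GYWG D=RYYO B=WOWB
After move 7 (F): F=WGGY U=WRGY R=OBRB D=RBYO L=GROY
Query 1: U[0] = W
Query 2: B[3] = B
Query 3: F[3] = Y
Query 4: D[3] = O
Query 5: D[0] = R

Answer: W B Y O R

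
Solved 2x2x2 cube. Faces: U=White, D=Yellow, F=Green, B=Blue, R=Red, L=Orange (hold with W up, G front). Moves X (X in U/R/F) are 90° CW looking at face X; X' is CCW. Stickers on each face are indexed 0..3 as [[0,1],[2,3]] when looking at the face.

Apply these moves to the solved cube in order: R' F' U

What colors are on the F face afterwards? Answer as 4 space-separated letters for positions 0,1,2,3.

Answer: G R G G

Derivation:
After move 1 (R'): R=RRRR U=WBWB F=GWGW D=YGYG B=YBYB
After move 2 (F'): F=WWGG U=WBRR R=GRYR D=OOYG L=OBOW
After move 3 (U): U=RWRB F=GRGG R=YBYR B=OBYB L=WWOW
Query: F face = GRGG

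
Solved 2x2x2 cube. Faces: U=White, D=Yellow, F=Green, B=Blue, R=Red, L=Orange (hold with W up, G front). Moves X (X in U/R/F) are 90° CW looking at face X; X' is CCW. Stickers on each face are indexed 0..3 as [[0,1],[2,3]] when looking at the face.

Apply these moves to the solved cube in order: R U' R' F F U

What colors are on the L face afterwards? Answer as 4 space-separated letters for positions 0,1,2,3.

After move 1 (R): R=RRRR U=WGWG F=GYGY D=YBYB B=WBWB
After move 2 (U'): U=GGWW F=OOGY R=GYRR B=RRWB L=WBOO
After move 3 (R'): R=YRGR U=GWWR F=OGGW D=YOYY B=BRBB
After move 4 (F): F=GOWG U=GWOB R=WRRR D=GYYY L=WYOO
After move 5 (F): F=WGGO U=GWOY R=ORBR D=RWYY L=WGOY
After move 6 (U): U=OGYW F=ORGO R=BRBR B=WGBB L=WGOY
Query: L face = WGOY

Answer: W G O Y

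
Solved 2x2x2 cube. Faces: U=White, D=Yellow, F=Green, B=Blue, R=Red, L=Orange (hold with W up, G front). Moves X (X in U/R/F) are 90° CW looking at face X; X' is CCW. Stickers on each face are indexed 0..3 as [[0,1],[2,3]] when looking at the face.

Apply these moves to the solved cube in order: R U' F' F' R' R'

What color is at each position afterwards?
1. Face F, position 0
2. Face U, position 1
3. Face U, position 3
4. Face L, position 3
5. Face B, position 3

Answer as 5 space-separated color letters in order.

Answer: Y W B G B

Derivation:
After move 1 (R): R=RRRR U=WGWG F=GYGY D=YBYB B=WBWB
After move 2 (U'): U=GGWW F=OOGY R=GYRR B=RRWB L=WBOO
After move 3 (F'): F=OYOG U=GGGR R=BYYR D=BOYB L=WWOW
After move 4 (F'): F=YGOO U=GGBY R=OYBR D=WWYB L=WROG
After move 5 (R'): R=YROB U=GWBR F=YGOY D=WGYO B=BRWB
After move 6 (R'): R=RBYO U=GWBB F=YWOR D=WGYY B=ORGB
Query 1: F[0] = Y
Query 2: U[1] = W
Query 3: U[3] = B
Query 4: L[3] = G
Query 5: B[3] = B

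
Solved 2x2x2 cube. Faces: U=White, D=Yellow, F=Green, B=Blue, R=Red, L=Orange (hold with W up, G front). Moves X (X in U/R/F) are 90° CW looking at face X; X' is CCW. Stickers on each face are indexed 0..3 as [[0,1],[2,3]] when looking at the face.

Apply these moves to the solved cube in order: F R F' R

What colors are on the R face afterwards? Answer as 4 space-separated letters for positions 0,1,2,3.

Answer: R B R W

Derivation:
After move 1 (F): F=GGGG U=WWOO R=WRWR D=RRYY L=OYOY
After move 2 (R): R=WWRR U=WGOG F=GRGY D=RBYB B=OBWB
After move 3 (F'): F=RYGG U=WGWR R=BWRR D=YYYB L=OGOO
After move 4 (R): R=RBRW U=WYWG F=RYGB D=YWYO B=RBGB
Query: R face = RBRW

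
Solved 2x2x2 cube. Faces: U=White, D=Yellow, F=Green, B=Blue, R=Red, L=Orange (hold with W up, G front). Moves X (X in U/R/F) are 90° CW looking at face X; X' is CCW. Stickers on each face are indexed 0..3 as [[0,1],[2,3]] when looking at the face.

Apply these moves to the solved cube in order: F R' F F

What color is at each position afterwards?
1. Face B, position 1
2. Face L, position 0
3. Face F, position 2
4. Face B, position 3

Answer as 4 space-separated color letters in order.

After move 1 (F): F=GGGG U=WWOO R=WRWR D=RRYY L=OYOY
After move 2 (R'): R=RRWW U=WBOB F=GWGO D=RGYG B=YBRB
After move 3 (F): F=GGOW U=WBYY R=ORBW D=WRYG L=OROG
After move 4 (F): F=OGWG U=WBGR R=YRYW D=BOYG L=OWOR
Query 1: B[1] = B
Query 2: L[0] = O
Query 3: F[2] = W
Query 4: B[3] = B

Answer: B O W B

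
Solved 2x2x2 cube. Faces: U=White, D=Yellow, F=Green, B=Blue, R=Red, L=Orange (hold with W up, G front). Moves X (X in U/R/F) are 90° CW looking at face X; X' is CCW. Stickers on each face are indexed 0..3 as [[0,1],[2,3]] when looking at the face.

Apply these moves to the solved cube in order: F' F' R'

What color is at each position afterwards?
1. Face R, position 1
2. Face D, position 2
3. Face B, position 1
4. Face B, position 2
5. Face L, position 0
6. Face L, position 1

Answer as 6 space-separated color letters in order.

Answer: R Y B W O R

Derivation:
After move 1 (F'): F=GGGG U=WWRR R=YRYR D=OOYY L=OWOW
After move 2 (F'): F=GGGG U=WWYY R=OROR D=WWYY L=OROR
After move 3 (R'): R=RROO U=WBYB F=GWGY D=WGYG B=YBWB
Query 1: R[1] = R
Query 2: D[2] = Y
Query 3: B[1] = B
Query 4: B[2] = W
Query 5: L[0] = O
Query 6: L[1] = R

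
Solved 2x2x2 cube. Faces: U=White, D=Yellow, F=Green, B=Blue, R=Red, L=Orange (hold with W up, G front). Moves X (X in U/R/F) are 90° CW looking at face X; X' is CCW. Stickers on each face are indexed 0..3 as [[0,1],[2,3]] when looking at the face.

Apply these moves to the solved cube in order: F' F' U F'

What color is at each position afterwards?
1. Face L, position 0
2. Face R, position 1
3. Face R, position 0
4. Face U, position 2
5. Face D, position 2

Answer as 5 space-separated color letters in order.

Answer: G B W B Y

Derivation:
After move 1 (F'): F=GGGG U=WWRR R=YRYR D=OOYY L=OWOW
After move 2 (F'): F=GGGG U=WWYY R=OROR D=WWYY L=OROR
After move 3 (U): U=YWYW F=ORGG R=BBOR B=ORBB L=GGOR
After move 4 (F'): F=RGOG U=YWBO R=WBWR D=GRYY L=GWOY
Query 1: L[0] = G
Query 2: R[1] = B
Query 3: R[0] = W
Query 4: U[2] = B
Query 5: D[2] = Y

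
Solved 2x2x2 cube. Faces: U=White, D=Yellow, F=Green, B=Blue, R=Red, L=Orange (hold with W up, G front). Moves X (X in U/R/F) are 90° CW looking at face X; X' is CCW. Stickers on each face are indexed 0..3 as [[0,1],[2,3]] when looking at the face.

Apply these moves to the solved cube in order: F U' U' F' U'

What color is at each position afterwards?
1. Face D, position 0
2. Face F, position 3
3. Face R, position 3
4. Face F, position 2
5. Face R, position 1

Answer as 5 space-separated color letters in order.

After move 1 (F): F=GGGG U=WWOO R=WRWR D=RRYY L=OYOY
After move 2 (U'): U=WOWO F=OYGG R=GGWR B=WRBB L=BBOY
After move 3 (U'): U=OOWW F=BBGG R=OYWR B=GGBB L=WROY
After move 4 (F'): F=BGBG U=OOOW R=RYRR D=RYYY L=WWOW
After move 5 (U'): U=OWOO F=WWBG R=BGRR B=RYBB L=GGOW
Query 1: D[0] = R
Query 2: F[3] = G
Query 3: R[3] = R
Query 4: F[2] = B
Query 5: R[1] = G

Answer: R G R B G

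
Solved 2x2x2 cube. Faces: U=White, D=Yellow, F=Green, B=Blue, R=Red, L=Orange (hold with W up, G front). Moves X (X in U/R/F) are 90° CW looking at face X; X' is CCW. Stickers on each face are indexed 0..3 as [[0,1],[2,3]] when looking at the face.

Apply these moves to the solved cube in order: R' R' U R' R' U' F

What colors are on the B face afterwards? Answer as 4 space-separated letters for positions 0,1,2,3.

Answer: R R R B

Derivation:
After move 1 (R'): R=RRRR U=WBWB F=GWGW D=YGYG B=YBYB
After move 2 (R'): R=RRRR U=WYWY F=GBGB D=YWYW B=GBGB
After move 3 (U): U=WWYY F=RRGB R=GBRR B=OOGB L=GBOO
After move 4 (R'): R=BRGR U=WGYO F=RWGY D=YRYB B=WOWB
After move 5 (R'): R=RRBG U=WWYW F=RGGO D=YWYY B=BORB
After move 6 (U'): U=WWWY F=GBGO R=RGBG B=RRRB L=BOOO
After move 7 (F): F=GGOB U=WWOO R=WGYG D=BRYY L=BYOW
Query: B face = RRRB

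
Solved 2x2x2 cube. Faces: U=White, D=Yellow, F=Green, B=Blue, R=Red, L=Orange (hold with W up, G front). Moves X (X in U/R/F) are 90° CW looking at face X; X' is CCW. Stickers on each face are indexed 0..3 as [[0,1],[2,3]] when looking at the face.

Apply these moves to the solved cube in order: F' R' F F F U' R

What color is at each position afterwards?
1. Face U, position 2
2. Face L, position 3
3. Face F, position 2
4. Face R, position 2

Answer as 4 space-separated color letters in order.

Answer: W R G Y

Derivation:
After move 1 (F'): F=GGGG U=WWRR R=YRYR D=OOYY L=OWOW
After move 2 (R'): R=RRYY U=WBRB F=GWGR D=OGYG B=YBOB
After move 3 (F): F=GGRW U=WBWW R=RRBY D=YRYG L=OOOG
After move 4 (F): F=RGWG U=WBGO R=WRWY D=BRYG L=OYOR
After move 5 (F): F=WRGG U=WBRY R=GROY D=WWYG L=OBOR
After move 6 (U'): U=BYWR F=OBGG R=WROY B=GROB L=YBOR
After move 7 (R): R=OWYR U=BBWG F=OWGG D=WOYG B=RRYB
Query 1: U[2] = W
Query 2: L[3] = R
Query 3: F[2] = G
Query 4: R[2] = Y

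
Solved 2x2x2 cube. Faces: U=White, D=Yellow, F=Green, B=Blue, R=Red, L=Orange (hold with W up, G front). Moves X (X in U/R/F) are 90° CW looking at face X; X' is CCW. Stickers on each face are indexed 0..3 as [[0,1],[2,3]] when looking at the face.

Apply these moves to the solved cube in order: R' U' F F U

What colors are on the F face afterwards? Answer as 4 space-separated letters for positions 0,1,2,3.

Answer: O W O O

Derivation:
After move 1 (R'): R=RRRR U=WBWB F=GWGW D=YGYG B=YBYB
After move 2 (U'): U=BBWW F=OOGW R=GWRR B=RRYB L=YBOO
After move 3 (F): F=GOWO U=BBOB R=WWWR D=RGYG L=YYOG
After move 4 (F): F=WGOO U=BBGY R=OWBR D=WWYG L=YROG
After move 5 (U): U=GBYB F=OWOO R=RRBR B=YRYB L=WGOG
Query: F face = OWOO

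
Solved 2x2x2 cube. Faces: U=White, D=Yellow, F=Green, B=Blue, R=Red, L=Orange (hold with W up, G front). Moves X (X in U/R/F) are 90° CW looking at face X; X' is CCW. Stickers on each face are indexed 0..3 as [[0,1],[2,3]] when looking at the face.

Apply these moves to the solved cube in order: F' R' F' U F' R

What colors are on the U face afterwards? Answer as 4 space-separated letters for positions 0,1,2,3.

After move 1 (F'): F=GGGG U=WWRR R=YRYR D=OOYY L=OWOW
After move 2 (R'): R=RRYY U=WBRB F=GWGR D=OGYG B=YBOB
After move 3 (F'): F=WRGG U=WBRY R=GROY D=WWYG L=OBOR
After move 4 (U): U=RWYB F=GRGG R=YBOY B=OBOB L=WROR
After move 5 (F'): F=RGGG U=RWYO R=WBWY D=RRYG L=WBOY
After move 6 (R): R=WWYB U=RGYG F=RRGG D=ROYO B=OBWB
Query: U face = RGYG

Answer: R G Y G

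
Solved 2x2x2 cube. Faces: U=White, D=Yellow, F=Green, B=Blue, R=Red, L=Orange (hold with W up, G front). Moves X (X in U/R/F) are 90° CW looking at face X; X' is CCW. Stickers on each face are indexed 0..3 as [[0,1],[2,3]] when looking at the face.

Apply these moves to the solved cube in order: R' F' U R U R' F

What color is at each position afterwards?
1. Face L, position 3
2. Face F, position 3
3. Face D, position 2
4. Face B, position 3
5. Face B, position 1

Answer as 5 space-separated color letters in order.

Answer: Y R Y B W

Derivation:
After move 1 (R'): R=RRRR U=WBWB F=GWGW D=YGYG B=YBYB
After move 2 (F'): F=WWGG U=WBRR R=GRYR D=OOYG L=OBOW
After move 3 (U): U=RWRB F=GRGG R=YBYR B=OBYB L=WWOW
After move 4 (R): R=YYRB U=RRRG F=GOGG D=OYYO B=BBWB
After move 5 (U): U=RRGR F=YYGG R=BBRB B=WWWB L=GOOW
After move 6 (R'): R=BBBR U=RWGW F=YRGR D=OYYG B=OWYB
After move 7 (F): F=GYRR U=RWWO R=GBWR D=BBYG L=GOOY
Query 1: L[3] = Y
Query 2: F[3] = R
Query 3: D[2] = Y
Query 4: B[3] = B
Query 5: B[1] = W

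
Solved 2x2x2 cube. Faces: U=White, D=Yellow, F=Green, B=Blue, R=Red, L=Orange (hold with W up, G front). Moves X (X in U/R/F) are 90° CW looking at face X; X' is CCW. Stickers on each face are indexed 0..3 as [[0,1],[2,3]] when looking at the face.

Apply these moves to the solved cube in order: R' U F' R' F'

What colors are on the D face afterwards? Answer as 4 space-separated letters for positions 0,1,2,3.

Answer: B B Y G

Derivation:
After move 1 (R'): R=RRRR U=WBWB F=GWGW D=YGYG B=YBYB
After move 2 (U): U=WWBB F=RRGW R=YBRR B=OOYB L=GWOO
After move 3 (F'): F=RWRG U=WWYR R=GBYR D=WOYG L=GBOB
After move 4 (R'): R=BRGY U=WYYO F=RWRR D=WWYG B=GOOB
After move 5 (F'): F=WRRR U=WYBG R=WRWY D=BBYG L=GOOY
Query: D face = BBYG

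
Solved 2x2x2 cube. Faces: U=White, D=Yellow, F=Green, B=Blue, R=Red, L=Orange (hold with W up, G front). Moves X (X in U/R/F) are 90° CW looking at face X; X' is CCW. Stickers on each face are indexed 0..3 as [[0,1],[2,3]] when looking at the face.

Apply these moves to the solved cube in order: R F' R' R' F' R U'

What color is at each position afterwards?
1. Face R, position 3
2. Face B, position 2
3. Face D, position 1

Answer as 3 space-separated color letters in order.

After move 1 (R): R=RRRR U=WGWG F=GYGY D=YBYB B=WBWB
After move 2 (F'): F=YYGG U=WGRR R=BRYR D=OOYB L=OGOW
After move 3 (R'): R=RRBY U=WWRW F=YGGR D=OYYG B=BBOB
After move 4 (R'): R=RYRB U=WORB F=YWGW D=OGYR B=GBYB
After move 5 (F'): F=WWYG U=WORR R=GYOB D=GWYR L=OBOR
After move 6 (R): R=OGBY U=WWRG F=WWYR D=GYYG B=RBOB
After move 7 (U'): U=WGWR F=OBYR R=WWBY B=OGOB L=RBOR
Query 1: R[3] = Y
Query 2: B[2] = O
Query 3: D[1] = Y

Answer: Y O Y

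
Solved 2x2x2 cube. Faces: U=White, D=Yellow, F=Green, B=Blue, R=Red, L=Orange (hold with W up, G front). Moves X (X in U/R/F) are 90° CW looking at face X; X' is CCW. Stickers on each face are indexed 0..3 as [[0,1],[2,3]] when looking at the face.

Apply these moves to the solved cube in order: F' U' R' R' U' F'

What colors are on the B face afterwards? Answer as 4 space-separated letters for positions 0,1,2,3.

Answer: R Y W B

Derivation:
After move 1 (F'): F=GGGG U=WWRR R=YRYR D=OOYY L=OWOW
After move 2 (U'): U=WRWR F=OWGG R=GGYR B=YRBB L=BBOW
After move 3 (R'): R=GRGY U=WBWY F=ORGR D=OWYG B=YROB
After move 4 (R'): R=RYGG U=WOWY F=OBGY D=ORYR B=GRWB
After move 5 (U'): U=OYWW F=BBGY R=OBGG B=RYWB L=GROW
After move 6 (F'): F=BYBG U=OYOG R=RBOG D=RWYR L=GWOW
Query: B face = RYWB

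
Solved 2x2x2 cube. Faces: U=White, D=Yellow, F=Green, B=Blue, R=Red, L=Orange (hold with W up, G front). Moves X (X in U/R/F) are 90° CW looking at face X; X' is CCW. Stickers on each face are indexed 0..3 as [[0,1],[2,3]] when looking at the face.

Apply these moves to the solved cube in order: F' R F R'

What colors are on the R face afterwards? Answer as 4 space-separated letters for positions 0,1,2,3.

After move 1 (F'): F=GGGG U=WWRR R=YRYR D=OOYY L=OWOW
After move 2 (R): R=YYRR U=WGRG F=GOGY D=OBYB B=RBWB
After move 3 (F): F=GGYO U=WGWW R=RYGR D=RYYB L=OOOB
After move 4 (R'): R=YRRG U=WWWR F=GGYW D=RGYO B=BBYB
Query: R face = YRRG

Answer: Y R R G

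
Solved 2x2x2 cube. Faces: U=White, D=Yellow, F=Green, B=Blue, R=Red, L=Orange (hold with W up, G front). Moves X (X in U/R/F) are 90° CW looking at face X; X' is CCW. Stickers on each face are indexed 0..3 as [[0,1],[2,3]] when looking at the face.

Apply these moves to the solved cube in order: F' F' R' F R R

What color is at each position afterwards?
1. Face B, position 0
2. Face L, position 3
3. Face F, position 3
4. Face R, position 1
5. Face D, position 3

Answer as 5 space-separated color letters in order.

After move 1 (F'): F=GGGG U=WWRR R=YRYR D=OOYY L=OWOW
After move 2 (F'): F=GGGG U=WWYY R=OROR D=WWYY L=OROR
After move 3 (R'): R=RROO U=WBYB F=GWGY D=WGYG B=YBWB
After move 4 (F): F=GGYW U=WBRR R=YRBO D=ORYG L=OWOG
After move 5 (R): R=BYOR U=WGRW F=GRYG D=OWYY B=RBBB
After move 6 (R): R=OBRY U=WRRG F=GWYY D=OBYR B=WBGB
Query 1: B[0] = W
Query 2: L[3] = G
Query 3: F[3] = Y
Query 4: R[1] = B
Query 5: D[3] = R

Answer: W G Y B R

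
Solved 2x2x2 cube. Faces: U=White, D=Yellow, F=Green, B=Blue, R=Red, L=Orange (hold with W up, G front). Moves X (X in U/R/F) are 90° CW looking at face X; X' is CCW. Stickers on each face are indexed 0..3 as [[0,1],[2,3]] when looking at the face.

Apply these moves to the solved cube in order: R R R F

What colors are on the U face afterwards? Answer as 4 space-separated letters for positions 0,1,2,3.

Answer: W B O O

Derivation:
After move 1 (R): R=RRRR U=WGWG F=GYGY D=YBYB B=WBWB
After move 2 (R): R=RRRR U=WYWY F=GBGB D=YWYW B=GBGB
After move 3 (R): R=RRRR U=WBWB F=GWGW D=YGYG B=YBYB
After move 4 (F): F=GGWW U=WBOO R=WRBR D=RRYG L=OYOG
Query: U face = WBOO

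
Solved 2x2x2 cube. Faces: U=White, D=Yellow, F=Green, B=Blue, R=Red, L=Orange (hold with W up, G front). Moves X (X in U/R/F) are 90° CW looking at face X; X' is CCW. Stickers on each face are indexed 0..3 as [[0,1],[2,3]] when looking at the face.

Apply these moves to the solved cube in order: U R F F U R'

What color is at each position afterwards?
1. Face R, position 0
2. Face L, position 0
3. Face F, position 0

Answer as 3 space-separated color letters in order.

After move 1 (U): U=WWWW F=RRGG R=BBRR B=OOBB L=GGOO
After move 2 (R): R=RBRB U=WRWG F=RYGY D=YBYO B=WOWB
After move 3 (F): F=GRYY U=WROG R=WBGB D=RRYO L=GYOB
After move 4 (F): F=YGYR U=WRBY R=OBGB D=GWYO L=GROR
After move 5 (U): U=BWYR F=OBYR R=WOGB B=GRWB L=YGOR
After move 6 (R'): R=OBWG U=BWYG F=OWYR D=GBYR B=ORWB
Query 1: R[0] = O
Query 2: L[0] = Y
Query 3: F[0] = O

Answer: O Y O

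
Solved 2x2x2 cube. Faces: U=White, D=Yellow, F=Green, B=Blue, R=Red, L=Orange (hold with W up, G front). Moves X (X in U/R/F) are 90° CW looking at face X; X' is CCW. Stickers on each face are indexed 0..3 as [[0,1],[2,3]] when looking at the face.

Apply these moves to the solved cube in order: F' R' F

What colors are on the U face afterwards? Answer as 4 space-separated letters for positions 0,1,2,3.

After move 1 (F'): F=GGGG U=WWRR R=YRYR D=OOYY L=OWOW
After move 2 (R'): R=RRYY U=WBRB F=GWGR D=OGYG B=YBOB
After move 3 (F): F=GGRW U=WBWW R=RRBY D=YRYG L=OOOG
Query: U face = WBWW

Answer: W B W W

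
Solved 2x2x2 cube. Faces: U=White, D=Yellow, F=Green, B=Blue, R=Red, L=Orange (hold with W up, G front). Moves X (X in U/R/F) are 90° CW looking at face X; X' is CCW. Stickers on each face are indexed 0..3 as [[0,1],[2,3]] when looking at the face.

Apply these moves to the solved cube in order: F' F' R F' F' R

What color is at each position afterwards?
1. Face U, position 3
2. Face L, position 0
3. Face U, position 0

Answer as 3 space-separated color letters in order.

Answer: G O W

Derivation:
After move 1 (F'): F=GGGG U=WWRR R=YRYR D=OOYY L=OWOW
After move 2 (F'): F=GGGG U=WWYY R=OROR D=WWYY L=OROR
After move 3 (R): R=OORR U=WGYG F=GWGY D=WBYB B=YBWB
After move 4 (F'): F=WYGG U=WGOR R=BOWR D=RRYB L=OGOY
After move 5 (F'): F=YGWG U=WGBW R=RORR D=GYYB L=OROO
After move 6 (R): R=RRRO U=WGBG F=YYWB D=GWYY B=WBGB
Query 1: U[3] = G
Query 2: L[0] = O
Query 3: U[0] = W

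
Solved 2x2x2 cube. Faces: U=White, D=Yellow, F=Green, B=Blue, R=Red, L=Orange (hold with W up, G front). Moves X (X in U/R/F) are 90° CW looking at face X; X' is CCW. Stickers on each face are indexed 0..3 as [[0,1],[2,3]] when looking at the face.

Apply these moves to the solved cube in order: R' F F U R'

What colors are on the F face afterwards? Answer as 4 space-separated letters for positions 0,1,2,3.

After move 1 (R'): R=RRRR U=WBWB F=GWGW D=YGYG B=YBYB
After move 2 (F): F=GGWW U=WBOO R=WRBR D=RRYG L=OYOG
After move 3 (F): F=WGWG U=WBGY R=OROR D=BWYG L=OROR
After move 4 (U): U=GWYB F=ORWG R=YBOR B=ORYB L=WGOR
After move 5 (R'): R=BRYO U=GYYO F=OWWB D=BRYG B=GRWB
Query: F face = OWWB

Answer: O W W B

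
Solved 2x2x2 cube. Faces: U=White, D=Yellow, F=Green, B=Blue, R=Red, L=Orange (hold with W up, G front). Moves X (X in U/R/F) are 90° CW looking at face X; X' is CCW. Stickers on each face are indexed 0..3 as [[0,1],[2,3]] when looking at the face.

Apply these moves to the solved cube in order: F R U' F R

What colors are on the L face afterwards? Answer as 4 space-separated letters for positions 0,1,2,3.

Answer: O R O B

Derivation:
After move 1 (F): F=GGGG U=WWOO R=WRWR D=RRYY L=OYOY
After move 2 (R): R=WWRR U=WGOG F=GRGY D=RBYB B=OBWB
After move 3 (U'): U=GGWO F=OYGY R=GRRR B=WWWB L=OBOY
After move 4 (F): F=GOYY U=GGYB R=WROR D=RGYB L=OROB
After move 5 (R): R=OWRR U=GOYY F=GGYB D=RWYW B=BWGB
Query: L face = OROB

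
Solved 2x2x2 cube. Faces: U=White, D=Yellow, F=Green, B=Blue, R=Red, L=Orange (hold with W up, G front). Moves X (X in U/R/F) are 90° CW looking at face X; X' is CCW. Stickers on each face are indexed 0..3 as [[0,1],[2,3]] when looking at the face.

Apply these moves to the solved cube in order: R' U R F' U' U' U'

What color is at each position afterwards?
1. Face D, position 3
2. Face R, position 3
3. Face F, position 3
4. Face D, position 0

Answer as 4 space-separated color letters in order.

After move 1 (R'): R=RRRR U=WBWB F=GWGW D=YGYG B=YBYB
After move 2 (U): U=WWBB F=RRGW R=YBRR B=OOYB L=GWOO
After move 3 (R): R=RYRB U=WRBW F=RGGG D=YYYO B=BOWB
After move 4 (F'): F=GGRG U=WRRR R=YYYB D=WOYO L=GWOB
After move 5 (U'): U=RRWR F=GWRG R=GGYB B=YYWB L=BOOB
After move 6 (U'): U=RRRW F=BORG R=GWYB B=GGWB L=YYOB
After move 7 (U'): U=RWRR F=YYRG R=BOYB B=GWWB L=GGOB
Query 1: D[3] = O
Query 2: R[3] = B
Query 3: F[3] = G
Query 4: D[0] = W

Answer: O B G W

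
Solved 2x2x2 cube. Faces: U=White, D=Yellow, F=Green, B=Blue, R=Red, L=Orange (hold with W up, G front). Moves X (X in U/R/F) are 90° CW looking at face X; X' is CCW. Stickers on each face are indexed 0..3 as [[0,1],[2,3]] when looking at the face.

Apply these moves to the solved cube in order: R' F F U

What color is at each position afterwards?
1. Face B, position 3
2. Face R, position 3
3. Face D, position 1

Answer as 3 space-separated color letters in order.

After move 1 (R'): R=RRRR U=WBWB F=GWGW D=YGYG B=YBYB
After move 2 (F): F=GGWW U=WBOO R=WRBR D=RRYG L=OYOG
After move 3 (F): F=WGWG U=WBGY R=OROR D=BWYG L=OROR
After move 4 (U): U=GWYB F=ORWG R=YBOR B=ORYB L=WGOR
Query 1: B[3] = B
Query 2: R[3] = R
Query 3: D[1] = W

Answer: B R W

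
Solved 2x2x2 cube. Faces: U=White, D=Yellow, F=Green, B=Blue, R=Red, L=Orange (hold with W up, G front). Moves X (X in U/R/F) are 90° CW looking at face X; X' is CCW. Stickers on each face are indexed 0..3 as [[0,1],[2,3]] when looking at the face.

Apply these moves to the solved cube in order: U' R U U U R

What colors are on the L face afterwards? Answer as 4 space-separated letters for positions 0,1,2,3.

Answer: W R O O

Derivation:
After move 1 (U'): U=WWWW F=OOGG R=GGRR B=RRBB L=BBOO
After move 2 (R): R=RGRG U=WOWG F=OYGY D=YBYR B=WRWB
After move 3 (U): U=WWGO F=RGGY R=WRRG B=BBWB L=OYOO
After move 4 (U): U=GWOW F=WRGY R=BBRG B=OYWB L=RGOO
After move 5 (U): U=OGWW F=BBGY R=OYRG B=RGWB L=WROO
After move 6 (R): R=ROGY U=OBWY F=BBGR D=YWYR B=WGGB
Query: L face = WROO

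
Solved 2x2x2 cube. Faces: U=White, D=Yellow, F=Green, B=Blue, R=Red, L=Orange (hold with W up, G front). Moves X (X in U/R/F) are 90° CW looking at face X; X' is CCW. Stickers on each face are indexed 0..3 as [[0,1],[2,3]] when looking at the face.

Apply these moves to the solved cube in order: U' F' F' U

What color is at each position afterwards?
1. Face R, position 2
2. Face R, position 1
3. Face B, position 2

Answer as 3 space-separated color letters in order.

After move 1 (U'): U=WWWW F=OOGG R=GGRR B=RRBB L=BBOO
After move 2 (F'): F=OGOG U=WWGR R=YGYR D=BOYY L=BWOW
After move 3 (F'): F=GGOO U=WWYY R=OGBR D=WWYY L=BROG
After move 4 (U): U=YWYW F=OGOO R=RRBR B=BRBB L=GGOG
Query 1: R[2] = B
Query 2: R[1] = R
Query 3: B[2] = B

Answer: B R B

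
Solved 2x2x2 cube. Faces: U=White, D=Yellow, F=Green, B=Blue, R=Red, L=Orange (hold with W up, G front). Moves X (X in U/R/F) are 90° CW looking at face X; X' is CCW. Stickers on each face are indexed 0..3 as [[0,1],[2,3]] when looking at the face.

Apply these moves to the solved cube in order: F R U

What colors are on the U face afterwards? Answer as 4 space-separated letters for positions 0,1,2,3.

Answer: O W G G

Derivation:
After move 1 (F): F=GGGG U=WWOO R=WRWR D=RRYY L=OYOY
After move 2 (R): R=WWRR U=WGOG F=GRGY D=RBYB B=OBWB
After move 3 (U): U=OWGG F=WWGY R=OBRR B=OYWB L=GROY
Query: U face = OWGG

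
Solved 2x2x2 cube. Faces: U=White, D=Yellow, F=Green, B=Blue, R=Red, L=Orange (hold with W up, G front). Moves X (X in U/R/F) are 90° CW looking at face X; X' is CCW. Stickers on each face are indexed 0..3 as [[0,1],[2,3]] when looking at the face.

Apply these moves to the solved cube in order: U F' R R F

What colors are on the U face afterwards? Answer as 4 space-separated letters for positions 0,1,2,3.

Answer: W O W W

Derivation:
After move 1 (U): U=WWWW F=RRGG R=BBRR B=OOBB L=GGOO
After move 2 (F'): F=RGRG U=WWBR R=YBYR D=GOYY L=GWOW
After move 3 (R): R=YYRB U=WGBG F=RORY D=GBYO B=ROWB
After move 4 (R): R=RYBY U=WOBY F=RBRO D=GWYR B=GOGB
After move 5 (F): F=RROB U=WOWW R=BYYY D=BRYR L=GGOW
Query: U face = WOWW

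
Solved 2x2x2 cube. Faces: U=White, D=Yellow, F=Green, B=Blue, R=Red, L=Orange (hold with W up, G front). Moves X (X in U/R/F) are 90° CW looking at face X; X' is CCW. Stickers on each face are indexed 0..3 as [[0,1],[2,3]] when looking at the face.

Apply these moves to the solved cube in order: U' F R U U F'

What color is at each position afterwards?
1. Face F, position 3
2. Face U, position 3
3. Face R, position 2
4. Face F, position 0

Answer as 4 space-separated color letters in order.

After move 1 (U'): U=WWWW F=OOGG R=GGRR B=RRBB L=BBOO
After move 2 (F): F=GOGO U=WWOB R=WGWR D=RGYY L=BYOY
After move 3 (R): R=WWRG U=WOOO F=GGGY D=RBYR B=BRWB
After move 4 (U): U=OWOO F=WWGY R=BRRG B=BYWB L=GGOY
After move 5 (U): U=OOOW F=BRGY R=BYRG B=GGWB L=WWOY
After move 6 (F'): F=RYBG U=OOBR R=BYRG D=WYYR L=WWOO
Query 1: F[3] = G
Query 2: U[3] = R
Query 3: R[2] = R
Query 4: F[0] = R

Answer: G R R R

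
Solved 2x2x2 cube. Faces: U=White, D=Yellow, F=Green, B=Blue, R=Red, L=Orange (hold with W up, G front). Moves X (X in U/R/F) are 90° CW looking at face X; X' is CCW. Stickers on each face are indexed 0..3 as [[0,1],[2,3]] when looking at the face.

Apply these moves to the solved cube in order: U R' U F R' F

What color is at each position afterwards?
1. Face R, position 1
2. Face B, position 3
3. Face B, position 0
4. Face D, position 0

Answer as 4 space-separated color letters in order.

After move 1 (U): U=WWWW F=RRGG R=BBRR B=OOBB L=GGOO
After move 2 (R'): R=BRBR U=WBWO F=RWGW D=YRYG B=YOYB
After move 3 (U): U=WWOB F=BRGW R=YOBR B=GGYB L=RWOO
After move 4 (F): F=GBWR U=WWOW R=OOBR D=BYYG L=RYOR
After move 5 (R'): R=OROB U=WYOG F=GWWW D=BBYR B=GGYB
After move 6 (F): F=WGWW U=WYRY R=ORGB D=OOYR L=RBOB
Query 1: R[1] = R
Query 2: B[3] = B
Query 3: B[0] = G
Query 4: D[0] = O

Answer: R B G O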